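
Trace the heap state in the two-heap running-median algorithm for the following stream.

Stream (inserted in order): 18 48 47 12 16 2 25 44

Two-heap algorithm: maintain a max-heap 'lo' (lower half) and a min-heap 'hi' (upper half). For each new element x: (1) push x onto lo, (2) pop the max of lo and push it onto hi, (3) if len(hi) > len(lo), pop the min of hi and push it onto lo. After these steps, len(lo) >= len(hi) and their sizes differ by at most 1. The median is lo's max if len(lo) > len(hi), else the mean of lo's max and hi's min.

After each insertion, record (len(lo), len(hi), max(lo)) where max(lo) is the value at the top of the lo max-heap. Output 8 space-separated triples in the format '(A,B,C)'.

Answer: (1,0,18) (1,1,18) (2,1,47) (2,2,18) (3,2,18) (3,3,16) (4,3,18) (4,4,18)

Derivation:
Step 1: insert 18 -> lo=[18] hi=[] -> (len(lo)=1, len(hi)=0, max(lo)=18)
Step 2: insert 48 -> lo=[18] hi=[48] -> (len(lo)=1, len(hi)=1, max(lo)=18)
Step 3: insert 47 -> lo=[18, 47] hi=[48] -> (len(lo)=2, len(hi)=1, max(lo)=47)
Step 4: insert 12 -> lo=[12, 18] hi=[47, 48] -> (len(lo)=2, len(hi)=2, max(lo)=18)
Step 5: insert 16 -> lo=[12, 16, 18] hi=[47, 48] -> (len(lo)=3, len(hi)=2, max(lo)=18)
Step 6: insert 2 -> lo=[2, 12, 16] hi=[18, 47, 48] -> (len(lo)=3, len(hi)=3, max(lo)=16)
Step 7: insert 25 -> lo=[2, 12, 16, 18] hi=[25, 47, 48] -> (len(lo)=4, len(hi)=3, max(lo)=18)
Step 8: insert 44 -> lo=[2, 12, 16, 18] hi=[25, 44, 47, 48] -> (len(lo)=4, len(hi)=4, max(lo)=18)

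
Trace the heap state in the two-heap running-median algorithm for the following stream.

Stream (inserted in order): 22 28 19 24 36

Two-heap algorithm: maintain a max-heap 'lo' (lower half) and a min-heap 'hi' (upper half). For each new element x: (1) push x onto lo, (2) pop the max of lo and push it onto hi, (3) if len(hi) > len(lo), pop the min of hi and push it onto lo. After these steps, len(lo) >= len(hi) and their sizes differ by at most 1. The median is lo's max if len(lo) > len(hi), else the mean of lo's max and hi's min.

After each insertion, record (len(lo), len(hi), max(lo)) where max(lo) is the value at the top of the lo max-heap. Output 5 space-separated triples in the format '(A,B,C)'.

Step 1: insert 22 -> lo=[22] hi=[] -> (len(lo)=1, len(hi)=0, max(lo)=22)
Step 2: insert 28 -> lo=[22] hi=[28] -> (len(lo)=1, len(hi)=1, max(lo)=22)
Step 3: insert 19 -> lo=[19, 22] hi=[28] -> (len(lo)=2, len(hi)=1, max(lo)=22)
Step 4: insert 24 -> lo=[19, 22] hi=[24, 28] -> (len(lo)=2, len(hi)=2, max(lo)=22)
Step 5: insert 36 -> lo=[19, 22, 24] hi=[28, 36] -> (len(lo)=3, len(hi)=2, max(lo)=24)

Answer: (1,0,22) (1,1,22) (2,1,22) (2,2,22) (3,2,24)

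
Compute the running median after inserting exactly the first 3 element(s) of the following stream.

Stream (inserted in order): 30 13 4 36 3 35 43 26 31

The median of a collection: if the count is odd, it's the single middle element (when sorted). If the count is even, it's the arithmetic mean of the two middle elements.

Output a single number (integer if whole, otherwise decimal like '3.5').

Answer: 13

Derivation:
Step 1: insert 30 -> lo=[30] (size 1, max 30) hi=[] (size 0) -> median=30
Step 2: insert 13 -> lo=[13] (size 1, max 13) hi=[30] (size 1, min 30) -> median=21.5
Step 3: insert 4 -> lo=[4, 13] (size 2, max 13) hi=[30] (size 1, min 30) -> median=13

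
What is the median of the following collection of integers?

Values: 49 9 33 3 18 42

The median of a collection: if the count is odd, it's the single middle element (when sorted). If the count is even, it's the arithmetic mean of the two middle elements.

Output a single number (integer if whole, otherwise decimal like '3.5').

Step 1: insert 49 -> lo=[49] (size 1, max 49) hi=[] (size 0) -> median=49
Step 2: insert 9 -> lo=[9] (size 1, max 9) hi=[49] (size 1, min 49) -> median=29
Step 3: insert 33 -> lo=[9, 33] (size 2, max 33) hi=[49] (size 1, min 49) -> median=33
Step 4: insert 3 -> lo=[3, 9] (size 2, max 9) hi=[33, 49] (size 2, min 33) -> median=21
Step 5: insert 18 -> lo=[3, 9, 18] (size 3, max 18) hi=[33, 49] (size 2, min 33) -> median=18
Step 6: insert 42 -> lo=[3, 9, 18] (size 3, max 18) hi=[33, 42, 49] (size 3, min 33) -> median=25.5

Answer: 25.5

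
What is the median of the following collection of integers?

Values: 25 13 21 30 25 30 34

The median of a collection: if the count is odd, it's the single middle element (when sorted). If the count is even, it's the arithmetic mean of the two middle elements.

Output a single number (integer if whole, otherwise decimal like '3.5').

Answer: 25

Derivation:
Step 1: insert 25 -> lo=[25] (size 1, max 25) hi=[] (size 0) -> median=25
Step 2: insert 13 -> lo=[13] (size 1, max 13) hi=[25] (size 1, min 25) -> median=19
Step 3: insert 21 -> lo=[13, 21] (size 2, max 21) hi=[25] (size 1, min 25) -> median=21
Step 4: insert 30 -> lo=[13, 21] (size 2, max 21) hi=[25, 30] (size 2, min 25) -> median=23
Step 5: insert 25 -> lo=[13, 21, 25] (size 3, max 25) hi=[25, 30] (size 2, min 25) -> median=25
Step 6: insert 30 -> lo=[13, 21, 25] (size 3, max 25) hi=[25, 30, 30] (size 3, min 25) -> median=25
Step 7: insert 34 -> lo=[13, 21, 25, 25] (size 4, max 25) hi=[30, 30, 34] (size 3, min 30) -> median=25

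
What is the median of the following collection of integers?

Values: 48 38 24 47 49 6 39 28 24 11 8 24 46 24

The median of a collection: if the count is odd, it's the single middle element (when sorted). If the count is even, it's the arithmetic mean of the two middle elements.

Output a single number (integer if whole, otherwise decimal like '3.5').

Step 1: insert 48 -> lo=[48] (size 1, max 48) hi=[] (size 0) -> median=48
Step 2: insert 38 -> lo=[38] (size 1, max 38) hi=[48] (size 1, min 48) -> median=43
Step 3: insert 24 -> lo=[24, 38] (size 2, max 38) hi=[48] (size 1, min 48) -> median=38
Step 4: insert 47 -> lo=[24, 38] (size 2, max 38) hi=[47, 48] (size 2, min 47) -> median=42.5
Step 5: insert 49 -> lo=[24, 38, 47] (size 3, max 47) hi=[48, 49] (size 2, min 48) -> median=47
Step 6: insert 6 -> lo=[6, 24, 38] (size 3, max 38) hi=[47, 48, 49] (size 3, min 47) -> median=42.5
Step 7: insert 39 -> lo=[6, 24, 38, 39] (size 4, max 39) hi=[47, 48, 49] (size 3, min 47) -> median=39
Step 8: insert 28 -> lo=[6, 24, 28, 38] (size 4, max 38) hi=[39, 47, 48, 49] (size 4, min 39) -> median=38.5
Step 9: insert 24 -> lo=[6, 24, 24, 28, 38] (size 5, max 38) hi=[39, 47, 48, 49] (size 4, min 39) -> median=38
Step 10: insert 11 -> lo=[6, 11, 24, 24, 28] (size 5, max 28) hi=[38, 39, 47, 48, 49] (size 5, min 38) -> median=33
Step 11: insert 8 -> lo=[6, 8, 11, 24, 24, 28] (size 6, max 28) hi=[38, 39, 47, 48, 49] (size 5, min 38) -> median=28
Step 12: insert 24 -> lo=[6, 8, 11, 24, 24, 24] (size 6, max 24) hi=[28, 38, 39, 47, 48, 49] (size 6, min 28) -> median=26
Step 13: insert 46 -> lo=[6, 8, 11, 24, 24, 24, 28] (size 7, max 28) hi=[38, 39, 46, 47, 48, 49] (size 6, min 38) -> median=28
Step 14: insert 24 -> lo=[6, 8, 11, 24, 24, 24, 24] (size 7, max 24) hi=[28, 38, 39, 46, 47, 48, 49] (size 7, min 28) -> median=26

Answer: 26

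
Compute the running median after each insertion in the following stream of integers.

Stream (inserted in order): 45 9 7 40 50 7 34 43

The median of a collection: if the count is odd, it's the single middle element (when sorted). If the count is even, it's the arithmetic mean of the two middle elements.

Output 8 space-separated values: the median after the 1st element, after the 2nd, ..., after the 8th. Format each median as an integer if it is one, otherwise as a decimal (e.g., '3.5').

Answer: 45 27 9 24.5 40 24.5 34 37

Derivation:
Step 1: insert 45 -> lo=[45] (size 1, max 45) hi=[] (size 0) -> median=45
Step 2: insert 9 -> lo=[9] (size 1, max 9) hi=[45] (size 1, min 45) -> median=27
Step 3: insert 7 -> lo=[7, 9] (size 2, max 9) hi=[45] (size 1, min 45) -> median=9
Step 4: insert 40 -> lo=[7, 9] (size 2, max 9) hi=[40, 45] (size 2, min 40) -> median=24.5
Step 5: insert 50 -> lo=[7, 9, 40] (size 3, max 40) hi=[45, 50] (size 2, min 45) -> median=40
Step 6: insert 7 -> lo=[7, 7, 9] (size 3, max 9) hi=[40, 45, 50] (size 3, min 40) -> median=24.5
Step 7: insert 34 -> lo=[7, 7, 9, 34] (size 4, max 34) hi=[40, 45, 50] (size 3, min 40) -> median=34
Step 8: insert 43 -> lo=[7, 7, 9, 34] (size 4, max 34) hi=[40, 43, 45, 50] (size 4, min 40) -> median=37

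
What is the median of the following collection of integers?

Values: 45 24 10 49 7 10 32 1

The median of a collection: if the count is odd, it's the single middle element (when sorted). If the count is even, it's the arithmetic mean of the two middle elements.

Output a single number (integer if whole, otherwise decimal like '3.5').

Step 1: insert 45 -> lo=[45] (size 1, max 45) hi=[] (size 0) -> median=45
Step 2: insert 24 -> lo=[24] (size 1, max 24) hi=[45] (size 1, min 45) -> median=34.5
Step 3: insert 10 -> lo=[10, 24] (size 2, max 24) hi=[45] (size 1, min 45) -> median=24
Step 4: insert 49 -> lo=[10, 24] (size 2, max 24) hi=[45, 49] (size 2, min 45) -> median=34.5
Step 5: insert 7 -> lo=[7, 10, 24] (size 3, max 24) hi=[45, 49] (size 2, min 45) -> median=24
Step 6: insert 10 -> lo=[7, 10, 10] (size 3, max 10) hi=[24, 45, 49] (size 3, min 24) -> median=17
Step 7: insert 32 -> lo=[7, 10, 10, 24] (size 4, max 24) hi=[32, 45, 49] (size 3, min 32) -> median=24
Step 8: insert 1 -> lo=[1, 7, 10, 10] (size 4, max 10) hi=[24, 32, 45, 49] (size 4, min 24) -> median=17

Answer: 17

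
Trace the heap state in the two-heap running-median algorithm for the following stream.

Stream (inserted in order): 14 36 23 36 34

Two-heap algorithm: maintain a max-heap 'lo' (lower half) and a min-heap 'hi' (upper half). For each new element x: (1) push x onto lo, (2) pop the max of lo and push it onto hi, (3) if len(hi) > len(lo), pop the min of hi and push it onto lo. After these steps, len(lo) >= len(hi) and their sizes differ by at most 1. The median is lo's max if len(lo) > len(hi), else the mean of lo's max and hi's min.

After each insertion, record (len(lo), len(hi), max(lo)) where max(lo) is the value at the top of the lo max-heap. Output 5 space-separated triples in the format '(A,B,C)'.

Answer: (1,0,14) (1,1,14) (2,1,23) (2,2,23) (3,2,34)

Derivation:
Step 1: insert 14 -> lo=[14] hi=[] -> (len(lo)=1, len(hi)=0, max(lo)=14)
Step 2: insert 36 -> lo=[14] hi=[36] -> (len(lo)=1, len(hi)=1, max(lo)=14)
Step 3: insert 23 -> lo=[14, 23] hi=[36] -> (len(lo)=2, len(hi)=1, max(lo)=23)
Step 4: insert 36 -> lo=[14, 23] hi=[36, 36] -> (len(lo)=2, len(hi)=2, max(lo)=23)
Step 5: insert 34 -> lo=[14, 23, 34] hi=[36, 36] -> (len(lo)=3, len(hi)=2, max(lo)=34)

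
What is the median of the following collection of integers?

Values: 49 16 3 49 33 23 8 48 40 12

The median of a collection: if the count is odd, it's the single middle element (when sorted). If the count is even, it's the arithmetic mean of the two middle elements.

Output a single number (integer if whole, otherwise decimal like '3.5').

Answer: 28

Derivation:
Step 1: insert 49 -> lo=[49] (size 1, max 49) hi=[] (size 0) -> median=49
Step 2: insert 16 -> lo=[16] (size 1, max 16) hi=[49] (size 1, min 49) -> median=32.5
Step 3: insert 3 -> lo=[3, 16] (size 2, max 16) hi=[49] (size 1, min 49) -> median=16
Step 4: insert 49 -> lo=[3, 16] (size 2, max 16) hi=[49, 49] (size 2, min 49) -> median=32.5
Step 5: insert 33 -> lo=[3, 16, 33] (size 3, max 33) hi=[49, 49] (size 2, min 49) -> median=33
Step 6: insert 23 -> lo=[3, 16, 23] (size 3, max 23) hi=[33, 49, 49] (size 3, min 33) -> median=28
Step 7: insert 8 -> lo=[3, 8, 16, 23] (size 4, max 23) hi=[33, 49, 49] (size 3, min 33) -> median=23
Step 8: insert 48 -> lo=[3, 8, 16, 23] (size 4, max 23) hi=[33, 48, 49, 49] (size 4, min 33) -> median=28
Step 9: insert 40 -> lo=[3, 8, 16, 23, 33] (size 5, max 33) hi=[40, 48, 49, 49] (size 4, min 40) -> median=33
Step 10: insert 12 -> lo=[3, 8, 12, 16, 23] (size 5, max 23) hi=[33, 40, 48, 49, 49] (size 5, min 33) -> median=28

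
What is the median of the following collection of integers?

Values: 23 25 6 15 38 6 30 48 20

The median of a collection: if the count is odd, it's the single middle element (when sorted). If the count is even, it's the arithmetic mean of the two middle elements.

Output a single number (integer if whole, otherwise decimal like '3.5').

Answer: 23

Derivation:
Step 1: insert 23 -> lo=[23] (size 1, max 23) hi=[] (size 0) -> median=23
Step 2: insert 25 -> lo=[23] (size 1, max 23) hi=[25] (size 1, min 25) -> median=24
Step 3: insert 6 -> lo=[6, 23] (size 2, max 23) hi=[25] (size 1, min 25) -> median=23
Step 4: insert 15 -> lo=[6, 15] (size 2, max 15) hi=[23, 25] (size 2, min 23) -> median=19
Step 5: insert 38 -> lo=[6, 15, 23] (size 3, max 23) hi=[25, 38] (size 2, min 25) -> median=23
Step 6: insert 6 -> lo=[6, 6, 15] (size 3, max 15) hi=[23, 25, 38] (size 3, min 23) -> median=19
Step 7: insert 30 -> lo=[6, 6, 15, 23] (size 4, max 23) hi=[25, 30, 38] (size 3, min 25) -> median=23
Step 8: insert 48 -> lo=[6, 6, 15, 23] (size 4, max 23) hi=[25, 30, 38, 48] (size 4, min 25) -> median=24
Step 9: insert 20 -> lo=[6, 6, 15, 20, 23] (size 5, max 23) hi=[25, 30, 38, 48] (size 4, min 25) -> median=23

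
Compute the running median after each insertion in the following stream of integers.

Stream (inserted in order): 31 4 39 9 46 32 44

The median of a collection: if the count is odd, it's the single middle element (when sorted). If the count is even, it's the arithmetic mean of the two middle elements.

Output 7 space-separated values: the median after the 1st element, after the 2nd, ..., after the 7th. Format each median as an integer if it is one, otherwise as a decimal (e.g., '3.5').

Answer: 31 17.5 31 20 31 31.5 32

Derivation:
Step 1: insert 31 -> lo=[31] (size 1, max 31) hi=[] (size 0) -> median=31
Step 2: insert 4 -> lo=[4] (size 1, max 4) hi=[31] (size 1, min 31) -> median=17.5
Step 3: insert 39 -> lo=[4, 31] (size 2, max 31) hi=[39] (size 1, min 39) -> median=31
Step 4: insert 9 -> lo=[4, 9] (size 2, max 9) hi=[31, 39] (size 2, min 31) -> median=20
Step 5: insert 46 -> lo=[4, 9, 31] (size 3, max 31) hi=[39, 46] (size 2, min 39) -> median=31
Step 6: insert 32 -> lo=[4, 9, 31] (size 3, max 31) hi=[32, 39, 46] (size 3, min 32) -> median=31.5
Step 7: insert 44 -> lo=[4, 9, 31, 32] (size 4, max 32) hi=[39, 44, 46] (size 3, min 39) -> median=32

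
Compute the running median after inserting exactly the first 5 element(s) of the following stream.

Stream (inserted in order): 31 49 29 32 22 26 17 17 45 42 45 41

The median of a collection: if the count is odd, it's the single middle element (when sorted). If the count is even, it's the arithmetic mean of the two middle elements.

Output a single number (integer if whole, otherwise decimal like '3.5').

Step 1: insert 31 -> lo=[31] (size 1, max 31) hi=[] (size 0) -> median=31
Step 2: insert 49 -> lo=[31] (size 1, max 31) hi=[49] (size 1, min 49) -> median=40
Step 3: insert 29 -> lo=[29, 31] (size 2, max 31) hi=[49] (size 1, min 49) -> median=31
Step 4: insert 32 -> lo=[29, 31] (size 2, max 31) hi=[32, 49] (size 2, min 32) -> median=31.5
Step 5: insert 22 -> lo=[22, 29, 31] (size 3, max 31) hi=[32, 49] (size 2, min 32) -> median=31

Answer: 31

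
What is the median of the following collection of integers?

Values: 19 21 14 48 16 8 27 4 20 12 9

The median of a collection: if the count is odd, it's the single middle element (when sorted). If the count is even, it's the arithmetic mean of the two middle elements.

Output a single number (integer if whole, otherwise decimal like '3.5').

Answer: 16

Derivation:
Step 1: insert 19 -> lo=[19] (size 1, max 19) hi=[] (size 0) -> median=19
Step 2: insert 21 -> lo=[19] (size 1, max 19) hi=[21] (size 1, min 21) -> median=20
Step 3: insert 14 -> lo=[14, 19] (size 2, max 19) hi=[21] (size 1, min 21) -> median=19
Step 4: insert 48 -> lo=[14, 19] (size 2, max 19) hi=[21, 48] (size 2, min 21) -> median=20
Step 5: insert 16 -> lo=[14, 16, 19] (size 3, max 19) hi=[21, 48] (size 2, min 21) -> median=19
Step 6: insert 8 -> lo=[8, 14, 16] (size 3, max 16) hi=[19, 21, 48] (size 3, min 19) -> median=17.5
Step 7: insert 27 -> lo=[8, 14, 16, 19] (size 4, max 19) hi=[21, 27, 48] (size 3, min 21) -> median=19
Step 8: insert 4 -> lo=[4, 8, 14, 16] (size 4, max 16) hi=[19, 21, 27, 48] (size 4, min 19) -> median=17.5
Step 9: insert 20 -> lo=[4, 8, 14, 16, 19] (size 5, max 19) hi=[20, 21, 27, 48] (size 4, min 20) -> median=19
Step 10: insert 12 -> lo=[4, 8, 12, 14, 16] (size 5, max 16) hi=[19, 20, 21, 27, 48] (size 5, min 19) -> median=17.5
Step 11: insert 9 -> lo=[4, 8, 9, 12, 14, 16] (size 6, max 16) hi=[19, 20, 21, 27, 48] (size 5, min 19) -> median=16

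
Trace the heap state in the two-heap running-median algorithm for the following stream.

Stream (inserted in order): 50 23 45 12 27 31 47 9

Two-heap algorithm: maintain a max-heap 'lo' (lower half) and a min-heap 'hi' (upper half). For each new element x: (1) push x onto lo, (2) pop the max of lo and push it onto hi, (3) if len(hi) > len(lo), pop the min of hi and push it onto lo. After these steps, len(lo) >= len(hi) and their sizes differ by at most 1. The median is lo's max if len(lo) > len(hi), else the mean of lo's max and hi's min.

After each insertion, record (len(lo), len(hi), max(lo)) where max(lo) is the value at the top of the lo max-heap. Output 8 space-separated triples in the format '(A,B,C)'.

Step 1: insert 50 -> lo=[50] hi=[] -> (len(lo)=1, len(hi)=0, max(lo)=50)
Step 2: insert 23 -> lo=[23] hi=[50] -> (len(lo)=1, len(hi)=1, max(lo)=23)
Step 3: insert 45 -> lo=[23, 45] hi=[50] -> (len(lo)=2, len(hi)=1, max(lo)=45)
Step 4: insert 12 -> lo=[12, 23] hi=[45, 50] -> (len(lo)=2, len(hi)=2, max(lo)=23)
Step 5: insert 27 -> lo=[12, 23, 27] hi=[45, 50] -> (len(lo)=3, len(hi)=2, max(lo)=27)
Step 6: insert 31 -> lo=[12, 23, 27] hi=[31, 45, 50] -> (len(lo)=3, len(hi)=3, max(lo)=27)
Step 7: insert 47 -> lo=[12, 23, 27, 31] hi=[45, 47, 50] -> (len(lo)=4, len(hi)=3, max(lo)=31)
Step 8: insert 9 -> lo=[9, 12, 23, 27] hi=[31, 45, 47, 50] -> (len(lo)=4, len(hi)=4, max(lo)=27)

Answer: (1,0,50) (1,1,23) (2,1,45) (2,2,23) (3,2,27) (3,3,27) (4,3,31) (4,4,27)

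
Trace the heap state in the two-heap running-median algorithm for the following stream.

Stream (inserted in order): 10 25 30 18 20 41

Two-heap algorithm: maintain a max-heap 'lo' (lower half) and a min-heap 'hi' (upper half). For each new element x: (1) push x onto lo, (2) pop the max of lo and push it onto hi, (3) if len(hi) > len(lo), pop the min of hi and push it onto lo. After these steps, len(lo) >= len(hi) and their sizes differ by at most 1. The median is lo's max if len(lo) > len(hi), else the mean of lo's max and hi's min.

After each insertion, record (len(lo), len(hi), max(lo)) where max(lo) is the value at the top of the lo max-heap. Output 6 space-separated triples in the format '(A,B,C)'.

Answer: (1,0,10) (1,1,10) (2,1,25) (2,2,18) (3,2,20) (3,3,20)

Derivation:
Step 1: insert 10 -> lo=[10] hi=[] -> (len(lo)=1, len(hi)=0, max(lo)=10)
Step 2: insert 25 -> lo=[10] hi=[25] -> (len(lo)=1, len(hi)=1, max(lo)=10)
Step 3: insert 30 -> lo=[10, 25] hi=[30] -> (len(lo)=2, len(hi)=1, max(lo)=25)
Step 4: insert 18 -> lo=[10, 18] hi=[25, 30] -> (len(lo)=2, len(hi)=2, max(lo)=18)
Step 5: insert 20 -> lo=[10, 18, 20] hi=[25, 30] -> (len(lo)=3, len(hi)=2, max(lo)=20)
Step 6: insert 41 -> lo=[10, 18, 20] hi=[25, 30, 41] -> (len(lo)=3, len(hi)=3, max(lo)=20)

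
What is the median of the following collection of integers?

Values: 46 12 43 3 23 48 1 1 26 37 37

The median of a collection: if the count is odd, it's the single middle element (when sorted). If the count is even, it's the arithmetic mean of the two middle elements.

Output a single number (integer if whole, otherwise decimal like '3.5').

Answer: 26

Derivation:
Step 1: insert 46 -> lo=[46] (size 1, max 46) hi=[] (size 0) -> median=46
Step 2: insert 12 -> lo=[12] (size 1, max 12) hi=[46] (size 1, min 46) -> median=29
Step 3: insert 43 -> lo=[12, 43] (size 2, max 43) hi=[46] (size 1, min 46) -> median=43
Step 4: insert 3 -> lo=[3, 12] (size 2, max 12) hi=[43, 46] (size 2, min 43) -> median=27.5
Step 5: insert 23 -> lo=[3, 12, 23] (size 3, max 23) hi=[43, 46] (size 2, min 43) -> median=23
Step 6: insert 48 -> lo=[3, 12, 23] (size 3, max 23) hi=[43, 46, 48] (size 3, min 43) -> median=33
Step 7: insert 1 -> lo=[1, 3, 12, 23] (size 4, max 23) hi=[43, 46, 48] (size 3, min 43) -> median=23
Step 8: insert 1 -> lo=[1, 1, 3, 12] (size 4, max 12) hi=[23, 43, 46, 48] (size 4, min 23) -> median=17.5
Step 9: insert 26 -> lo=[1, 1, 3, 12, 23] (size 5, max 23) hi=[26, 43, 46, 48] (size 4, min 26) -> median=23
Step 10: insert 37 -> lo=[1, 1, 3, 12, 23] (size 5, max 23) hi=[26, 37, 43, 46, 48] (size 5, min 26) -> median=24.5
Step 11: insert 37 -> lo=[1, 1, 3, 12, 23, 26] (size 6, max 26) hi=[37, 37, 43, 46, 48] (size 5, min 37) -> median=26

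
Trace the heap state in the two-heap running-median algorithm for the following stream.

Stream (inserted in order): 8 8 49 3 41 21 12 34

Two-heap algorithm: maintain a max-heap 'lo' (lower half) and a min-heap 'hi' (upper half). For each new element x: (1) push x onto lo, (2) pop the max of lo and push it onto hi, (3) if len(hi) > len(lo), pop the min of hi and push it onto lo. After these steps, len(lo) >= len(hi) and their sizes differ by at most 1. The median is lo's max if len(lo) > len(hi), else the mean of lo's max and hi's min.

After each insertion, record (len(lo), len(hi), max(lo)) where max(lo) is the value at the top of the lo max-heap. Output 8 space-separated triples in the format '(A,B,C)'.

Answer: (1,0,8) (1,1,8) (2,1,8) (2,2,8) (3,2,8) (3,3,8) (4,3,12) (4,4,12)

Derivation:
Step 1: insert 8 -> lo=[8] hi=[] -> (len(lo)=1, len(hi)=0, max(lo)=8)
Step 2: insert 8 -> lo=[8] hi=[8] -> (len(lo)=1, len(hi)=1, max(lo)=8)
Step 3: insert 49 -> lo=[8, 8] hi=[49] -> (len(lo)=2, len(hi)=1, max(lo)=8)
Step 4: insert 3 -> lo=[3, 8] hi=[8, 49] -> (len(lo)=2, len(hi)=2, max(lo)=8)
Step 5: insert 41 -> lo=[3, 8, 8] hi=[41, 49] -> (len(lo)=3, len(hi)=2, max(lo)=8)
Step 6: insert 21 -> lo=[3, 8, 8] hi=[21, 41, 49] -> (len(lo)=3, len(hi)=3, max(lo)=8)
Step 7: insert 12 -> lo=[3, 8, 8, 12] hi=[21, 41, 49] -> (len(lo)=4, len(hi)=3, max(lo)=12)
Step 8: insert 34 -> lo=[3, 8, 8, 12] hi=[21, 34, 41, 49] -> (len(lo)=4, len(hi)=4, max(lo)=12)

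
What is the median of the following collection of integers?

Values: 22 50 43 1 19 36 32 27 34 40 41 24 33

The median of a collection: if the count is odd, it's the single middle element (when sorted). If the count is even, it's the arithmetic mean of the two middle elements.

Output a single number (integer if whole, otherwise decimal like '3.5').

Step 1: insert 22 -> lo=[22] (size 1, max 22) hi=[] (size 0) -> median=22
Step 2: insert 50 -> lo=[22] (size 1, max 22) hi=[50] (size 1, min 50) -> median=36
Step 3: insert 43 -> lo=[22, 43] (size 2, max 43) hi=[50] (size 1, min 50) -> median=43
Step 4: insert 1 -> lo=[1, 22] (size 2, max 22) hi=[43, 50] (size 2, min 43) -> median=32.5
Step 5: insert 19 -> lo=[1, 19, 22] (size 3, max 22) hi=[43, 50] (size 2, min 43) -> median=22
Step 6: insert 36 -> lo=[1, 19, 22] (size 3, max 22) hi=[36, 43, 50] (size 3, min 36) -> median=29
Step 7: insert 32 -> lo=[1, 19, 22, 32] (size 4, max 32) hi=[36, 43, 50] (size 3, min 36) -> median=32
Step 8: insert 27 -> lo=[1, 19, 22, 27] (size 4, max 27) hi=[32, 36, 43, 50] (size 4, min 32) -> median=29.5
Step 9: insert 34 -> lo=[1, 19, 22, 27, 32] (size 5, max 32) hi=[34, 36, 43, 50] (size 4, min 34) -> median=32
Step 10: insert 40 -> lo=[1, 19, 22, 27, 32] (size 5, max 32) hi=[34, 36, 40, 43, 50] (size 5, min 34) -> median=33
Step 11: insert 41 -> lo=[1, 19, 22, 27, 32, 34] (size 6, max 34) hi=[36, 40, 41, 43, 50] (size 5, min 36) -> median=34
Step 12: insert 24 -> lo=[1, 19, 22, 24, 27, 32] (size 6, max 32) hi=[34, 36, 40, 41, 43, 50] (size 6, min 34) -> median=33
Step 13: insert 33 -> lo=[1, 19, 22, 24, 27, 32, 33] (size 7, max 33) hi=[34, 36, 40, 41, 43, 50] (size 6, min 34) -> median=33

Answer: 33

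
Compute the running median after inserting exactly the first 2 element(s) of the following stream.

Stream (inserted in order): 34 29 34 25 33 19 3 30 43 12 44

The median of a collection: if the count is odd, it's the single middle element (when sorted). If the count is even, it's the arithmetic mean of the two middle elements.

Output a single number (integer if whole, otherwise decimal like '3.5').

Step 1: insert 34 -> lo=[34] (size 1, max 34) hi=[] (size 0) -> median=34
Step 2: insert 29 -> lo=[29] (size 1, max 29) hi=[34] (size 1, min 34) -> median=31.5

Answer: 31.5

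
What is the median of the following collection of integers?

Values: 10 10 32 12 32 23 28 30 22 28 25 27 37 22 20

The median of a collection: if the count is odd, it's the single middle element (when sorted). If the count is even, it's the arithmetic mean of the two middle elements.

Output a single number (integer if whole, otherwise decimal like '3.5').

Step 1: insert 10 -> lo=[10] (size 1, max 10) hi=[] (size 0) -> median=10
Step 2: insert 10 -> lo=[10] (size 1, max 10) hi=[10] (size 1, min 10) -> median=10
Step 3: insert 32 -> lo=[10, 10] (size 2, max 10) hi=[32] (size 1, min 32) -> median=10
Step 4: insert 12 -> lo=[10, 10] (size 2, max 10) hi=[12, 32] (size 2, min 12) -> median=11
Step 5: insert 32 -> lo=[10, 10, 12] (size 3, max 12) hi=[32, 32] (size 2, min 32) -> median=12
Step 6: insert 23 -> lo=[10, 10, 12] (size 3, max 12) hi=[23, 32, 32] (size 3, min 23) -> median=17.5
Step 7: insert 28 -> lo=[10, 10, 12, 23] (size 4, max 23) hi=[28, 32, 32] (size 3, min 28) -> median=23
Step 8: insert 30 -> lo=[10, 10, 12, 23] (size 4, max 23) hi=[28, 30, 32, 32] (size 4, min 28) -> median=25.5
Step 9: insert 22 -> lo=[10, 10, 12, 22, 23] (size 5, max 23) hi=[28, 30, 32, 32] (size 4, min 28) -> median=23
Step 10: insert 28 -> lo=[10, 10, 12, 22, 23] (size 5, max 23) hi=[28, 28, 30, 32, 32] (size 5, min 28) -> median=25.5
Step 11: insert 25 -> lo=[10, 10, 12, 22, 23, 25] (size 6, max 25) hi=[28, 28, 30, 32, 32] (size 5, min 28) -> median=25
Step 12: insert 27 -> lo=[10, 10, 12, 22, 23, 25] (size 6, max 25) hi=[27, 28, 28, 30, 32, 32] (size 6, min 27) -> median=26
Step 13: insert 37 -> lo=[10, 10, 12, 22, 23, 25, 27] (size 7, max 27) hi=[28, 28, 30, 32, 32, 37] (size 6, min 28) -> median=27
Step 14: insert 22 -> lo=[10, 10, 12, 22, 22, 23, 25] (size 7, max 25) hi=[27, 28, 28, 30, 32, 32, 37] (size 7, min 27) -> median=26
Step 15: insert 20 -> lo=[10, 10, 12, 20, 22, 22, 23, 25] (size 8, max 25) hi=[27, 28, 28, 30, 32, 32, 37] (size 7, min 27) -> median=25

Answer: 25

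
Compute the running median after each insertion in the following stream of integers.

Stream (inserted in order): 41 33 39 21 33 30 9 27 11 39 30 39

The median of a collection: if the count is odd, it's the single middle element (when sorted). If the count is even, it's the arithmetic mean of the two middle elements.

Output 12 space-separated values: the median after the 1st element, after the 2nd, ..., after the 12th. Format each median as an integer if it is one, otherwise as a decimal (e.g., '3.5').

Answer: 41 37 39 36 33 33 33 31.5 30 31.5 30 31.5

Derivation:
Step 1: insert 41 -> lo=[41] (size 1, max 41) hi=[] (size 0) -> median=41
Step 2: insert 33 -> lo=[33] (size 1, max 33) hi=[41] (size 1, min 41) -> median=37
Step 3: insert 39 -> lo=[33, 39] (size 2, max 39) hi=[41] (size 1, min 41) -> median=39
Step 4: insert 21 -> lo=[21, 33] (size 2, max 33) hi=[39, 41] (size 2, min 39) -> median=36
Step 5: insert 33 -> lo=[21, 33, 33] (size 3, max 33) hi=[39, 41] (size 2, min 39) -> median=33
Step 6: insert 30 -> lo=[21, 30, 33] (size 3, max 33) hi=[33, 39, 41] (size 3, min 33) -> median=33
Step 7: insert 9 -> lo=[9, 21, 30, 33] (size 4, max 33) hi=[33, 39, 41] (size 3, min 33) -> median=33
Step 8: insert 27 -> lo=[9, 21, 27, 30] (size 4, max 30) hi=[33, 33, 39, 41] (size 4, min 33) -> median=31.5
Step 9: insert 11 -> lo=[9, 11, 21, 27, 30] (size 5, max 30) hi=[33, 33, 39, 41] (size 4, min 33) -> median=30
Step 10: insert 39 -> lo=[9, 11, 21, 27, 30] (size 5, max 30) hi=[33, 33, 39, 39, 41] (size 5, min 33) -> median=31.5
Step 11: insert 30 -> lo=[9, 11, 21, 27, 30, 30] (size 6, max 30) hi=[33, 33, 39, 39, 41] (size 5, min 33) -> median=30
Step 12: insert 39 -> lo=[9, 11, 21, 27, 30, 30] (size 6, max 30) hi=[33, 33, 39, 39, 39, 41] (size 6, min 33) -> median=31.5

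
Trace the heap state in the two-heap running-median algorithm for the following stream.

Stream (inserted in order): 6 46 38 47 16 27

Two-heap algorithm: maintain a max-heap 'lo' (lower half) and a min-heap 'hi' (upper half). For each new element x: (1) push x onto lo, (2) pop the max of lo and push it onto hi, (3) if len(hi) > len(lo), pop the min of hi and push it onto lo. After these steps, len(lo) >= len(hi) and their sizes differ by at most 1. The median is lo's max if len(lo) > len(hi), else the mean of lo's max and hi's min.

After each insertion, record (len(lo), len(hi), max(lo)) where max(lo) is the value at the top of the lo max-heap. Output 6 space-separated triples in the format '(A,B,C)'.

Step 1: insert 6 -> lo=[6] hi=[] -> (len(lo)=1, len(hi)=0, max(lo)=6)
Step 2: insert 46 -> lo=[6] hi=[46] -> (len(lo)=1, len(hi)=1, max(lo)=6)
Step 3: insert 38 -> lo=[6, 38] hi=[46] -> (len(lo)=2, len(hi)=1, max(lo)=38)
Step 4: insert 47 -> lo=[6, 38] hi=[46, 47] -> (len(lo)=2, len(hi)=2, max(lo)=38)
Step 5: insert 16 -> lo=[6, 16, 38] hi=[46, 47] -> (len(lo)=3, len(hi)=2, max(lo)=38)
Step 6: insert 27 -> lo=[6, 16, 27] hi=[38, 46, 47] -> (len(lo)=3, len(hi)=3, max(lo)=27)

Answer: (1,0,6) (1,1,6) (2,1,38) (2,2,38) (3,2,38) (3,3,27)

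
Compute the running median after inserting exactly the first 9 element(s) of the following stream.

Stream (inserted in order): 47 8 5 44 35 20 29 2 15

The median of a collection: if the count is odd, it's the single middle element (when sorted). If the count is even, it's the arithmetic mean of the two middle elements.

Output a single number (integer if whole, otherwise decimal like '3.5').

Step 1: insert 47 -> lo=[47] (size 1, max 47) hi=[] (size 0) -> median=47
Step 2: insert 8 -> lo=[8] (size 1, max 8) hi=[47] (size 1, min 47) -> median=27.5
Step 3: insert 5 -> lo=[5, 8] (size 2, max 8) hi=[47] (size 1, min 47) -> median=8
Step 4: insert 44 -> lo=[5, 8] (size 2, max 8) hi=[44, 47] (size 2, min 44) -> median=26
Step 5: insert 35 -> lo=[5, 8, 35] (size 3, max 35) hi=[44, 47] (size 2, min 44) -> median=35
Step 6: insert 20 -> lo=[5, 8, 20] (size 3, max 20) hi=[35, 44, 47] (size 3, min 35) -> median=27.5
Step 7: insert 29 -> lo=[5, 8, 20, 29] (size 4, max 29) hi=[35, 44, 47] (size 3, min 35) -> median=29
Step 8: insert 2 -> lo=[2, 5, 8, 20] (size 4, max 20) hi=[29, 35, 44, 47] (size 4, min 29) -> median=24.5
Step 9: insert 15 -> lo=[2, 5, 8, 15, 20] (size 5, max 20) hi=[29, 35, 44, 47] (size 4, min 29) -> median=20

Answer: 20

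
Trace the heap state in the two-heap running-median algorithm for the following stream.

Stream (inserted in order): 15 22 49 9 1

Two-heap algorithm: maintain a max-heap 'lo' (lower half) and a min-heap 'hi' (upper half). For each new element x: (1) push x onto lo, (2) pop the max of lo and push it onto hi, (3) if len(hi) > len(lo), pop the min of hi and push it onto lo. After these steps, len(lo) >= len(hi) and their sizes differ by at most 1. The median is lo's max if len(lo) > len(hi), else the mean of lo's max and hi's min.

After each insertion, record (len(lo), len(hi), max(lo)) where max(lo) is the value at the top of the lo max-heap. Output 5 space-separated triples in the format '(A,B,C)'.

Step 1: insert 15 -> lo=[15] hi=[] -> (len(lo)=1, len(hi)=0, max(lo)=15)
Step 2: insert 22 -> lo=[15] hi=[22] -> (len(lo)=1, len(hi)=1, max(lo)=15)
Step 3: insert 49 -> lo=[15, 22] hi=[49] -> (len(lo)=2, len(hi)=1, max(lo)=22)
Step 4: insert 9 -> lo=[9, 15] hi=[22, 49] -> (len(lo)=2, len(hi)=2, max(lo)=15)
Step 5: insert 1 -> lo=[1, 9, 15] hi=[22, 49] -> (len(lo)=3, len(hi)=2, max(lo)=15)

Answer: (1,0,15) (1,1,15) (2,1,22) (2,2,15) (3,2,15)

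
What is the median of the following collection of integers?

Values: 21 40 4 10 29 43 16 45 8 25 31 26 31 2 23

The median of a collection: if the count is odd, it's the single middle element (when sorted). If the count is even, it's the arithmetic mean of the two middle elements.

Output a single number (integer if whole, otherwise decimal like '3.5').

Step 1: insert 21 -> lo=[21] (size 1, max 21) hi=[] (size 0) -> median=21
Step 2: insert 40 -> lo=[21] (size 1, max 21) hi=[40] (size 1, min 40) -> median=30.5
Step 3: insert 4 -> lo=[4, 21] (size 2, max 21) hi=[40] (size 1, min 40) -> median=21
Step 4: insert 10 -> lo=[4, 10] (size 2, max 10) hi=[21, 40] (size 2, min 21) -> median=15.5
Step 5: insert 29 -> lo=[4, 10, 21] (size 3, max 21) hi=[29, 40] (size 2, min 29) -> median=21
Step 6: insert 43 -> lo=[4, 10, 21] (size 3, max 21) hi=[29, 40, 43] (size 3, min 29) -> median=25
Step 7: insert 16 -> lo=[4, 10, 16, 21] (size 4, max 21) hi=[29, 40, 43] (size 3, min 29) -> median=21
Step 8: insert 45 -> lo=[4, 10, 16, 21] (size 4, max 21) hi=[29, 40, 43, 45] (size 4, min 29) -> median=25
Step 9: insert 8 -> lo=[4, 8, 10, 16, 21] (size 5, max 21) hi=[29, 40, 43, 45] (size 4, min 29) -> median=21
Step 10: insert 25 -> lo=[4, 8, 10, 16, 21] (size 5, max 21) hi=[25, 29, 40, 43, 45] (size 5, min 25) -> median=23
Step 11: insert 31 -> lo=[4, 8, 10, 16, 21, 25] (size 6, max 25) hi=[29, 31, 40, 43, 45] (size 5, min 29) -> median=25
Step 12: insert 26 -> lo=[4, 8, 10, 16, 21, 25] (size 6, max 25) hi=[26, 29, 31, 40, 43, 45] (size 6, min 26) -> median=25.5
Step 13: insert 31 -> lo=[4, 8, 10, 16, 21, 25, 26] (size 7, max 26) hi=[29, 31, 31, 40, 43, 45] (size 6, min 29) -> median=26
Step 14: insert 2 -> lo=[2, 4, 8, 10, 16, 21, 25] (size 7, max 25) hi=[26, 29, 31, 31, 40, 43, 45] (size 7, min 26) -> median=25.5
Step 15: insert 23 -> lo=[2, 4, 8, 10, 16, 21, 23, 25] (size 8, max 25) hi=[26, 29, 31, 31, 40, 43, 45] (size 7, min 26) -> median=25

Answer: 25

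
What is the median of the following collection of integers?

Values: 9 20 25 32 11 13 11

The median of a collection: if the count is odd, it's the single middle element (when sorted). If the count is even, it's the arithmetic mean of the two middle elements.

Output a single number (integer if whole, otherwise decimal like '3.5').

Step 1: insert 9 -> lo=[9] (size 1, max 9) hi=[] (size 0) -> median=9
Step 2: insert 20 -> lo=[9] (size 1, max 9) hi=[20] (size 1, min 20) -> median=14.5
Step 3: insert 25 -> lo=[9, 20] (size 2, max 20) hi=[25] (size 1, min 25) -> median=20
Step 4: insert 32 -> lo=[9, 20] (size 2, max 20) hi=[25, 32] (size 2, min 25) -> median=22.5
Step 5: insert 11 -> lo=[9, 11, 20] (size 3, max 20) hi=[25, 32] (size 2, min 25) -> median=20
Step 6: insert 13 -> lo=[9, 11, 13] (size 3, max 13) hi=[20, 25, 32] (size 3, min 20) -> median=16.5
Step 7: insert 11 -> lo=[9, 11, 11, 13] (size 4, max 13) hi=[20, 25, 32] (size 3, min 20) -> median=13

Answer: 13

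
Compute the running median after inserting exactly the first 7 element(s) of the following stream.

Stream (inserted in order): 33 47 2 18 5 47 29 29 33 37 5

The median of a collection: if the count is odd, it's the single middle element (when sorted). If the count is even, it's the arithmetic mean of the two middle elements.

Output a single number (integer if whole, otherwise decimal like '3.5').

Answer: 29

Derivation:
Step 1: insert 33 -> lo=[33] (size 1, max 33) hi=[] (size 0) -> median=33
Step 2: insert 47 -> lo=[33] (size 1, max 33) hi=[47] (size 1, min 47) -> median=40
Step 3: insert 2 -> lo=[2, 33] (size 2, max 33) hi=[47] (size 1, min 47) -> median=33
Step 4: insert 18 -> lo=[2, 18] (size 2, max 18) hi=[33, 47] (size 2, min 33) -> median=25.5
Step 5: insert 5 -> lo=[2, 5, 18] (size 3, max 18) hi=[33, 47] (size 2, min 33) -> median=18
Step 6: insert 47 -> lo=[2, 5, 18] (size 3, max 18) hi=[33, 47, 47] (size 3, min 33) -> median=25.5
Step 7: insert 29 -> lo=[2, 5, 18, 29] (size 4, max 29) hi=[33, 47, 47] (size 3, min 33) -> median=29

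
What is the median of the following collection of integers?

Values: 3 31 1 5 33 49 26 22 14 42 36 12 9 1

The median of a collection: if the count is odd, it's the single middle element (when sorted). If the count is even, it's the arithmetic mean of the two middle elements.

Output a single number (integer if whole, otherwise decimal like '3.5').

Step 1: insert 3 -> lo=[3] (size 1, max 3) hi=[] (size 0) -> median=3
Step 2: insert 31 -> lo=[3] (size 1, max 3) hi=[31] (size 1, min 31) -> median=17
Step 3: insert 1 -> lo=[1, 3] (size 2, max 3) hi=[31] (size 1, min 31) -> median=3
Step 4: insert 5 -> lo=[1, 3] (size 2, max 3) hi=[5, 31] (size 2, min 5) -> median=4
Step 5: insert 33 -> lo=[1, 3, 5] (size 3, max 5) hi=[31, 33] (size 2, min 31) -> median=5
Step 6: insert 49 -> lo=[1, 3, 5] (size 3, max 5) hi=[31, 33, 49] (size 3, min 31) -> median=18
Step 7: insert 26 -> lo=[1, 3, 5, 26] (size 4, max 26) hi=[31, 33, 49] (size 3, min 31) -> median=26
Step 8: insert 22 -> lo=[1, 3, 5, 22] (size 4, max 22) hi=[26, 31, 33, 49] (size 4, min 26) -> median=24
Step 9: insert 14 -> lo=[1, 3, 5, 14, 22] (size 5, max 22) hi=[26, 31, 33, 49] (size 4, min 26) -> median=22
Step 10: insert 42 -> lo=[1, 3, 5, 14, 22] (size 5, max 22) hi=[26, 31, 33, 42, 49] (size 5, min 26) -> median=24
Step 11: insert 36 -> lo=[1, 3, 5, 14, 22, 26] (size 6, max 26) hi=[31, 33, 36, 42, 49] (size 5, min 31) -> median=26
Step 12: insert 12 -> lo=[1, 3, 5, 12, 14, 22] (size 6, max 22) hi=[26, 31, 33, 36, 42, 49] (size 6, min 26) -> median=24
Step 13: insert 9 -> lo=[1, 3, 5, 9, 12, 14, 22] (size 7, max 22) hi=[26, 31, 33, 36, 42, 49] (size 6, min 26) -> median=22
Step 14: insert 1 -> lo=[1, 1, 3, 5, 9, 12, 14] (size 7, max 14) hi=[22, 26, 31, 33, 36, 42, 49] (size 7, min 22) -> median=18

Answer: 18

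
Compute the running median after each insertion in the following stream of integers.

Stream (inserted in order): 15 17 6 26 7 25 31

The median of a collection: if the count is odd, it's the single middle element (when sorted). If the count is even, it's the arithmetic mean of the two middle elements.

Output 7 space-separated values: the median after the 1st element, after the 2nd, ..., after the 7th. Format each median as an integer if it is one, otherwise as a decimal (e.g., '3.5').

Step 1: insert 15 -> lo=[15] (size 1, max 15) hi=[] (size 0) -> median=15
Step 2: insert 17 -> lo=[15] (size 1, max 15) hi=[17] (size 1, min 17) -> median=16
Step 3: insert 6 -> lo=[6, 15] (size 2, max 15) hi=[17] (size 1, min 17) -> median=15
Step 4: insert 26 -> lo=[6, 15] (size 2, max 15) hi=[17, 26] (size 2, min 17) -> median=16
Step 5: insert 7 -> lo=[6, 7, 15] (size 3, max 15) hi=[17, 26] (size 2, min 17) -> median=15
Step 6: insert 25 -> lo=[6, 7, 15] (size 3, max 15) hi=[17, 25, 26] (size 3, min 17) -> median=16
Step 7: insert 31 -> lo=[6, 7, 15, 17] (size 4, max 17) hi=[25, 26, 31] (size 3, min 25) -> median=17

Answer: 15 16 15 16 15 16 17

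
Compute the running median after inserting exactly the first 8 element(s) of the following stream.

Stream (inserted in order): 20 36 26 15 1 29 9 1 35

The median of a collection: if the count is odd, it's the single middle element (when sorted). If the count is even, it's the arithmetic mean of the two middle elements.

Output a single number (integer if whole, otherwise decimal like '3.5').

Step 1: insert 20 -> lo=[20] (size 1, max 20) hi=[] (size 0) -> median=20
Step 2: insert 36 -> lo=[20] (size 1, max 20) hi=[36] (size 1, min 36) -> median=28
Step 3: insert 26 -> lo=[20, 26] (size 2, max 26) hi=[36] (size 1, min 36) -> median=26
Step 4: insert 15 -> lo=[15, 20] (size 2, max 20) hi=[26, 36] (size 2, min 26) -> median=23
Step 5: insert 1 -> lo=[1, 15, 20] (size 3, max 20) hi=[26, 36] (size 2, min 26) -> median=20
Step 6: insert 29 -> lo=[1, 15, 20] (size 3, max 20) hi=[26, 29, 36] (size 3, min 26) -> median=23
Step 7: insert 9 -> lo=[1, 9, 15, 20] (size 4, max 20) hi=[26, 29, 36] (size 3, min 26) -> median=20
Step 8: insert 1 -> lo=[1, 1, 9, 15] (size 4, max 15) hi=[20, 26, 29, 36] (size 4, min 20) -> median=17.5

Answer: 17.5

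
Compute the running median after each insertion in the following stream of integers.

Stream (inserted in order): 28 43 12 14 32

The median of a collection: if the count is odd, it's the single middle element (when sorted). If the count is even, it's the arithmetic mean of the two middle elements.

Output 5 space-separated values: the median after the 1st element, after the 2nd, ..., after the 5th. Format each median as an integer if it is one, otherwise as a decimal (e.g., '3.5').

Step 1: insert 28 -> lo=[28] (size 1, max 28) hi=[] (size 0) -> median=28
Step 2: insert 43 -> lo=[28] (size 1, max 28) hi=[43] (size 1, min 43) -> median=35.5
Step 3: insert 12 -> lo=[12, 28] (size 2, max 28) hi=[43] (size 1, min 43) -> median=28
Step 4: insert 14 -> lo=[12, 14] (size 2, max 14) hi=[28, 43] (size 2, min 28) -> median=21
Step 5: insert 32 -> lo=[12, 14, 28] (size 3, max 28) hi=[32, 43] (size 2, min 32) -> median=28

Answer: 28 35.5 28 21 28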